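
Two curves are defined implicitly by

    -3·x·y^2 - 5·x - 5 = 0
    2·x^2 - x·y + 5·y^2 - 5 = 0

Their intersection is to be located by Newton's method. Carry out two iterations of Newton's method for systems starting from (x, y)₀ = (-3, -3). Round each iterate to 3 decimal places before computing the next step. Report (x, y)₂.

(-2.178, -0.427)

At (-3, -3): F = (91.000, 49.000).
Jacobian J = [[-3·y^2 - 5, -6·x·y], [4·x - y, -x + 10·y]].
At the point, J = [[-32.000, -54.000], [-9.000, -27.000]] (det J = 378.000).
Solving J·Δ = −F gives Δ = (-0.500, 1.981).
Then the next iterate is (x, y)₁ = (-3.500, -1.019).
Round to (-3.500, -1.019) and repeat: F = (23.40279, 21.12530), J = [[-8.11508, -21.399], [-12.981, -6.690]].
Δ = (1.322, 0.592), so (x, y)₂ = (-2.178, -0.427).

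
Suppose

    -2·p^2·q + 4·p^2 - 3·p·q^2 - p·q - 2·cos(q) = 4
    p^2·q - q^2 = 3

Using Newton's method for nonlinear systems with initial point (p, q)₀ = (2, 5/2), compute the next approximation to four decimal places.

At (2, 5/2): F = (-48.897713, 0.7500).
Jacobian J = [[-4·p·q + 8·p - 3·q^2 - q, -2·p^2 - 6·p·q - p + 2·sin(q)], [2·p·q, p^2 - 2·q]].
At the point, J = [[-25.2500, -38.803056], [10.0000, -1.0000]] (det J = 413.280557).
Solving J·Δ = −F gives Δ = (-0.1887, -1.1373).
Then the next iterate is (p, q)₁ = (1.8113, 1.3627).

(1.8113, 1.3627)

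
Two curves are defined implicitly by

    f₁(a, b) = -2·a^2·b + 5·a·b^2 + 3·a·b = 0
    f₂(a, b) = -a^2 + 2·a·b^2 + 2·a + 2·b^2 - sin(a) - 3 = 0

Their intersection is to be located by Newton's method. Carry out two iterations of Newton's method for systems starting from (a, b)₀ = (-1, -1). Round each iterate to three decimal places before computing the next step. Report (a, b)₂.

At (-1, -1): F = (0.000, -5.15853).
Jacobian J = [[-4·a·b + 5·b^2 + 3·b, -2·a^2 + 10·a·b + 3·a], [-2·a + 2·b^2 - cos(a) + 2, 4·a·b + 4·b]].
At the point, J = [[-2.000, 5.000], [5.45970, 0.000]] (det J = -27.29849).
Solving J·Δ = −F gives Δ = (0.945, 0.378).
Then the next iterate is (a, b)₁ = (-0.055, -0.622).
Round to (-0.055, -0.622) and repeat: F = (0.000, -2.32684), J = [[-0.06842, 0.17105], [1.88528, -2.35116]].
Δ = (2.463, 0.985), so (a, b)₂ = (2.408, 0.363).

(2.408, 0.363)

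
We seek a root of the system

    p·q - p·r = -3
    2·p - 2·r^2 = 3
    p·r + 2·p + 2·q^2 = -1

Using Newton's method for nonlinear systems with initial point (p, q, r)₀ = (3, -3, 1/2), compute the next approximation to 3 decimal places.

At (3, -3, 1/2): F = (-7.500, 2.500, 26.500).
Jacobian J = [[q - r, p, -p], [2, 0, -4·r], [r + 2, 4·q, p]].
At the point, J = [[-3.500, 3.000, -3.000], [2.000, 0.000, -2.000], [2.500, -12.000, 3.000]] (det J = 123.000).
Solving J·Δ = −F gives Δ = (-0.720, 2.191, 0.530).
Then the next iterate is (p, q, r)₁ = (2.280, -0.809, 1.030).

(2.280, -0.809, 1.030)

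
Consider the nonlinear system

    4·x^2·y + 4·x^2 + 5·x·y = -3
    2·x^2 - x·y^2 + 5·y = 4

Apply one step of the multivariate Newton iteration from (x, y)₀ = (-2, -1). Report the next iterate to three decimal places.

(-2.143, -3.286)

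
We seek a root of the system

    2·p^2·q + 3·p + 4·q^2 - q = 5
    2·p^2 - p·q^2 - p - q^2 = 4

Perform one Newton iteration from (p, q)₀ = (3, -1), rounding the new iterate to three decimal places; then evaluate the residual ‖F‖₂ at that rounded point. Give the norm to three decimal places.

2.902

At (3, -1): F = (-9.000, 7.000).
Jacobian J = [[4·p·q + 3, 2·p^2 + 8·q - 1], [4·p - q^2 - 1, -2·p·q - 2·q]].
At the point, J = [[-9.000, 9.000], [10.000, 8.000]] (det J = -162.000).
Solving J·Δ = −F gives Δ = (-0.833, 0.167).
Then the next iterate is (p, q)₁ = (2.167, -0.833).
Re-evaluating at (2.167, -0.833): F = (-2.71380, 1.02723), so ‖F‖₂ = 2.902.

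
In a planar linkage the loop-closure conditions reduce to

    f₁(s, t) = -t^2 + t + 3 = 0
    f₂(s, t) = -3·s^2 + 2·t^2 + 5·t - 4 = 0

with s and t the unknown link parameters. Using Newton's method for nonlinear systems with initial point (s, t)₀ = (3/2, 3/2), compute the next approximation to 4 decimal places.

At (3/2, 3/2): F = (2.2500, 1.2500).
Jacobian J = [[0, -2·t + 1], [-6·s, 4·t + 5]].
At the point, J = [[0.0000, -2.0000], [-9.0000, 11.0000]] (det J = -18.0000).
Solving J·Δ = −F gives Δ = (1.5139, 1.1250).
Then the next iterate is (s, t)₁ = (3.0139, 2.6250).

(3.0139, 2.6250)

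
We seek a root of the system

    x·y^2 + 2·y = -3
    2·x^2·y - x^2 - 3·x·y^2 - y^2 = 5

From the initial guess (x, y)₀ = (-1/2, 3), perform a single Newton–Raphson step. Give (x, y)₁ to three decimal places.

(32.500, 304.500)

At (-1/2, 3): F = (4.500, 0.750).
Jacobian J = [[y^2, 2·x·y + 2], [4·x·y - 2·x - 3·y^2, 2·x^2 - 6·x·y - 2·y]].
At the point, J = [[9.000, -1.000], [-32.000, 3.500]] (det J = -0.500).
Solving J·Δ = −F gives Δ = (33.000, 301.500).
Then the next iterate is (x, y)₁ = (32.500, 304.500).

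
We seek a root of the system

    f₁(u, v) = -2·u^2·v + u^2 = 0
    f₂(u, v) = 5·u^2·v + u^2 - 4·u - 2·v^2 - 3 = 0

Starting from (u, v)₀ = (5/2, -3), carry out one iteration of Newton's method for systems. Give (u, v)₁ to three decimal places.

At (5/2, -3): F = (43.750, -118.500).
Jacobian J = [[-4·u·v + 2·u, -2·u^2], [10·u·v + 2·u - 4, 5·u^2 - 4·v]].
At the point, J = [[35.000, -12.500], [-74.000, 43.250]] (det J = 588.750).
Solving J·Δ = −F gives Δ = (-0.698, 1.546).
Then the next iterate is (u, v)₁ = (1.802, -1.454).

(1.802, -1.454)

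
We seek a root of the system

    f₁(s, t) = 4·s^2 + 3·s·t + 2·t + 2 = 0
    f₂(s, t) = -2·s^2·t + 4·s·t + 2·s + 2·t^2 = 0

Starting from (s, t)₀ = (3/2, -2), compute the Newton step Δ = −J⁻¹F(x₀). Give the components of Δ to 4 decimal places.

At (3/2, -2): F = (-2.0000, 8.0000).
Jacobian J = [[8·s + 3·t, 3·s + 2], [-4·s·t + 4·t + 2, -2·s^2 + 4·s + 4·t]].
At the point, J = [[6.0000, 6.5000], [6.0000, -6.5000]] (det J = -78.0000).
Solving J·Δ = −F gives Δ = (-0.5000, 0.7692).

(-0.5000, 0.7692)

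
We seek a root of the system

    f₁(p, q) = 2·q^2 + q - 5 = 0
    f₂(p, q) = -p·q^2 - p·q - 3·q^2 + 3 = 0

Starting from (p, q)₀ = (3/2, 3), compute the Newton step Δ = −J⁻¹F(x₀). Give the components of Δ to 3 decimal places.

At (3/2, 3): F = (16.000, -42.000).
Jacobian J = [[0, 4·q + 1], [-q^2 - q, -2·p·q - p - 6·q]].
At the point, J = [[0.000, 13.000], [-12.000, -28.500]] (det J = 156.000).
Solving J·Δ = −F gives Δ = (-0.577, -1.231).

(-0.577, -1.231)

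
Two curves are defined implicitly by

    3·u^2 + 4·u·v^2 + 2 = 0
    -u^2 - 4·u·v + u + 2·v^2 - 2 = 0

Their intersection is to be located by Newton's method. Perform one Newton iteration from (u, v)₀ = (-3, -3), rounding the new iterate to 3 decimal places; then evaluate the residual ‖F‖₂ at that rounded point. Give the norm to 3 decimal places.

22.202

At (-3, -3): F = (-79.000, -32.000).
Jacobian J = [[6·u + 4·v^2, 8·u·v], [-2·u - 4·v + 1, -4·u + 4·v]].
At the point, J = [[18.000, 72.000], [19.000, 0.000]] (det J = -1368.000).
Solving J·Δ = −F gives Δ = (1.684, 0.676).
Then the next iterate is (u, v)₁ = (-1.316, -2.324).
Re-evaluating at (-1.316, -2.324): F = (-21.23517, -6.47944), so ‖F‖₂ = 22.202.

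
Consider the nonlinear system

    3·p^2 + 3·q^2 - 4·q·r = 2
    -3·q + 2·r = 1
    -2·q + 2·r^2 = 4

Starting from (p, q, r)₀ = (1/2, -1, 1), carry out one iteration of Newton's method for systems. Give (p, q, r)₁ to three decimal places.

At (1/2, -1, 1): F = (5.750, 4.000, 0.000).
Jacobian J = [[6·p, 6·q - 4·r, -4·q], [0, -3, 2], [0, -2, 4·r]].
At the point, J = [[3.000, -10.000, 4.000], [0.000, -3.000, 2.000], [0.000, -2.000, 4.000]] (det J = -24.000).
Solving J·Δ = −F gives Δ = (3.417, 2.000, 1.000).
Then the next iterate is (p, q, r)₁ = (3.917, 1.000, 2.000).

(3.917, 1.000, 2.000)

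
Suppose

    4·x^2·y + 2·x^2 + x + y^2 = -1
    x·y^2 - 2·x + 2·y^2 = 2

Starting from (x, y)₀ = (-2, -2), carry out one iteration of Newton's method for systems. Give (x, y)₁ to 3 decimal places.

(-3.000, 1.833)

At (-2, -2): F = (-21.000, 2.000).
Jacobian J = [[8·x·y + 4·x + 1, 4·x^2 + 2·y], [y^2 - 2, 2·x·y + 4·y]].
At the point, J = [[25.000, 12.000], [2.000, 0.000]] (det J = -24.000).
Solving J·Δ = −F gives Δ = (-1.000, 3.833).
Then the next iterate is (x, y)₁ = (-3.000, 1.833).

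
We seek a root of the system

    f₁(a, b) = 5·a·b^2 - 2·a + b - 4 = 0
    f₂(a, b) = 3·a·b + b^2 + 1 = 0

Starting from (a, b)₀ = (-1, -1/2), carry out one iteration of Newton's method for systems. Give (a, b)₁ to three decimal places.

At (-1, -1/2): F = (-3.750, 2.750).
Jacobian J = [[5·b^2 - 2, 10·a·b + 1], [3·b, 3·a + 2·b]].
At the point, J = [[-0.750, 6.000], [-1.500, -4.000]] (det J = 12.000).
Solving J·Δ = −F gives Δ = (0.125, 0.641).
Then the next iterate is (a, b)₁ = (-0.875, 0.141).

(-0.875, 0.141)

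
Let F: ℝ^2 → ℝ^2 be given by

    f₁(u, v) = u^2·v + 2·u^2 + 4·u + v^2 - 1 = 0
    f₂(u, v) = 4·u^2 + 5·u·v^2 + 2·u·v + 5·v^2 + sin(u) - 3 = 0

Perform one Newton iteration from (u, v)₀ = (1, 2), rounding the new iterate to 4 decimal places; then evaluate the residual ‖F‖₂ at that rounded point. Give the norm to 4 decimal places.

At (1, 2): F = (11.0000, 45.841471).
Jacobian J = [[2·u·v + 4·u + 4, u^2 + 2·v], [8·u + 5·v^2 + 2·v + cos(u), 10·u·v + 2·u + 10·v]].
At the point, J = [[12.0000, 5.0000], [32.540302, 42.0000]] (det J = 341.298488).
Solving J·Δ = −F gives Δ = (-0.6821, -0.5630).
Then the next iterate is (u, v)₁ = (0.3179, 1.4370).
Re-evaluating at (0.3179, 1.4370): F = (2.683914, 12.237572), so ‖F‖₂ = 12.5284.

12.5284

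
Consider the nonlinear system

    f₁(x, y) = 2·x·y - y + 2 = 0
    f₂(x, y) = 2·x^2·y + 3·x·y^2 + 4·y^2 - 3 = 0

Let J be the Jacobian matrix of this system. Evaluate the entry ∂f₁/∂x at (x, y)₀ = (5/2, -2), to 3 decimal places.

-4.000

∂f₁/∂x = 2·y.
At (5/2, -2) this is -4.000.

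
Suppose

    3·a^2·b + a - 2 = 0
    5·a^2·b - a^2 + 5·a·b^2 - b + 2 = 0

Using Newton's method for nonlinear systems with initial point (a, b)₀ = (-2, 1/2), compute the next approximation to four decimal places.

(1.5000, 1.7917)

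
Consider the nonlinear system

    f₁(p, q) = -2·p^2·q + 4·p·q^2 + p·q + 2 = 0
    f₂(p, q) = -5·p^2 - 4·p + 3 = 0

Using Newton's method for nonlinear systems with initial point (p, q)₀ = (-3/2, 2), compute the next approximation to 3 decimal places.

(-1.295, 1.071)

At (-3/2, 2): F = (-34.000, -2.250).
Jacobian J = [[-4·p·q + 4·q^2 + q, -2·p^2 + 8·p·q + p], [-10·p - 4, 0]].
At the point, J = [[30.000, -30.000], [11.000, 0.000]] (det J = 330.000).
Solving J·Δ = −F gives Δ = (0.205, -0.929).
Then the next iterate is (p, q)₁ = (-1.295, 1.071).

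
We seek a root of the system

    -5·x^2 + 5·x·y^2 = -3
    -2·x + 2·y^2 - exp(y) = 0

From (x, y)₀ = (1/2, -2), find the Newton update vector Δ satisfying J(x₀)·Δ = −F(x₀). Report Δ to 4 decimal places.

(-0.1897, 0.8904)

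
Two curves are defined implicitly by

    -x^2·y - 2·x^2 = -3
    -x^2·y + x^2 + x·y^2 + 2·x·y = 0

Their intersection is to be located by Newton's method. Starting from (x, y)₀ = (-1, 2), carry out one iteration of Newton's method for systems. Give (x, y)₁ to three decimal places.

(-1.043, 0.652)

At (-1, 2): F = (-1.000, -9.000).
Jacobian J = [[-2·x·y - 4·x, -x^2], [-2·x·y + 2·x + y^2 + 2·y, -x^2 + 2·x·y + 2·x]].
At the point, J = [[8.000, -1.000], [10.000, -7.000]] (det J = -46.000).
Solving J·Δ = −F gives Δ = (-0.043, -1.348).
Then the next iterate is (x, y)₁ = (-1.043, 0.652).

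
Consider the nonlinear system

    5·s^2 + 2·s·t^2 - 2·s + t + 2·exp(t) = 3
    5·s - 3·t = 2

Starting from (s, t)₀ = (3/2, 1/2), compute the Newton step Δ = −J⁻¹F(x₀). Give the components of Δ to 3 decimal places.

At (3/2, 1/2): F = (9.79744, 4.000).
Jacobian J = [[10·s + 2·t^2 - 2, 4·s·t + 2·exp(t) + 1], [5, -3]].
At the point, J = [[13.500, 7.29744], [5.000, -3.000]] (det J = -76.98721).
Solving J·Δ = −F gives Δ = (-0.761, 0.065).

(-0.761, 0.065)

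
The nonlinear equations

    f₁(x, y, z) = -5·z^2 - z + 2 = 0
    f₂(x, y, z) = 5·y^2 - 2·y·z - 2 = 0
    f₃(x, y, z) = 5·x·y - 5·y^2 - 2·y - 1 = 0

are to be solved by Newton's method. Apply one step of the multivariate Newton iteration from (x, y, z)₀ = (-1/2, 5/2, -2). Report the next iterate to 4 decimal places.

(0.1285, 1.2917, -1.1579)

At (-1/2, 5/2, -2): F = (-16.0000, 39.2500, -43.5000).
Jacobian J = [[0, 0, -10·z - 1], [0, 10·y - 2·z, -2·y], [5·y, 5·x - 10·y - 2, 0]].
At the point, J = [[0.0000, 0.0000, 19.0000], [0.0000, 29.0000, -5.0000], [12.5000, -29.5000, 0.0000]] (det J = -6887.5000).
Solving J·Δ = −F gives Δ = (0.6285, -1.2083, 0.8421).
Then the next iterate is (x, y, z)₁ = (0.1285, 1.2917, -1.1579).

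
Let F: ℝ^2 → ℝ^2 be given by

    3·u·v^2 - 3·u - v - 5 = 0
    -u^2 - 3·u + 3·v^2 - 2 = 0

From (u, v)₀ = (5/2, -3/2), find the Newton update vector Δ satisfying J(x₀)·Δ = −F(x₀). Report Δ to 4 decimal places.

(-1.1922, 0.0598)

At (5/2, -3/2): F = (5.8750, -9.0000).
Jacobian J = [[3·v^2 - 3, 6·u·v - 1], [-2·u - 3, 6·v]].
At the point, J = [[3.7500, -23.5000], [-8.0000, -9.0000]] (det J = -221.7500).
Solving J·Δ = −F gives Δ = (-1.1922, 0.0598).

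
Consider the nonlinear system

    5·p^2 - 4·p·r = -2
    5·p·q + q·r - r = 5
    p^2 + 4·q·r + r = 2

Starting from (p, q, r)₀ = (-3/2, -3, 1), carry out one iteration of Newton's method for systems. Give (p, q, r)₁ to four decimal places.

(-0.7572, -2.1102, 0.1437)

At (-3/2, -3, 1): F = (19.2500, 13.5000, -10.7500).
Jacobian J = [[10·p - 4·r, 0, -4·p], [5·q, 5·p + r, q - 1], [2·p, 4·r, 4·q + 1]].
At the point, J = [[-19.0000, 0.0000, 6.0000], [-15.0000, -6.5000, -4.0000], [-3.0000, 4.0000, -11.0000]] (det J = -2139.5000).
Solving J·Δ = −F gives Δ = (0.7428, 0.8898, -0.8563).
Then the next iterate is (p, q, r)₁ = (-0.7572, -2.1102, 0.1437).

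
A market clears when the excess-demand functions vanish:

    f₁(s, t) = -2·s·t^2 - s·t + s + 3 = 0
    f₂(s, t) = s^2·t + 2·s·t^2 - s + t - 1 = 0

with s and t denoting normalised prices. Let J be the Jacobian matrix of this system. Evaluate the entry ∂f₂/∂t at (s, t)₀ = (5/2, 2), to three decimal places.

27.250

∂f₂/∂t = s^2 + 4·s·t + 1.
At (5/2, 2) this is 27.250.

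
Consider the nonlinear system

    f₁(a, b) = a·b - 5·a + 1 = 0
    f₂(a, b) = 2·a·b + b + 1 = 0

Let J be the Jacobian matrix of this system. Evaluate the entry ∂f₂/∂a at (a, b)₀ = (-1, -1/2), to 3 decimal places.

-1.000

∂f₂/∂a = 2·b.
At (-1, -1/2) this is -1.000.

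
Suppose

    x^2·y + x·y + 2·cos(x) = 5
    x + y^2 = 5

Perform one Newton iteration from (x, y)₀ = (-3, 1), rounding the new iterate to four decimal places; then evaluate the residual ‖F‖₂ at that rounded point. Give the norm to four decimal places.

6.2480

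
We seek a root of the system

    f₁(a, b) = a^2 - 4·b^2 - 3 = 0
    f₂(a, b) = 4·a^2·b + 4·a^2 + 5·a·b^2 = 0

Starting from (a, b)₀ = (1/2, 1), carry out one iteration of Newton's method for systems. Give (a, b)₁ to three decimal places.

(0.541, 0.161)

At (1/2, 1): F = (-6.750, 4.500).
Jacobian J = [[2·a, -8·b], [8·a·b + 8·a + 5·b^2, 4·a^2 + 10·a·b]].
At the point, J = [[1.000, -8.000], [13.000, 6.000]] (det J = 110.000).
Solving J·Δ = −F gives Δ = (0.041, -0.839).
Then the next iterate is (a, b)₁ = (0.541, 0.161).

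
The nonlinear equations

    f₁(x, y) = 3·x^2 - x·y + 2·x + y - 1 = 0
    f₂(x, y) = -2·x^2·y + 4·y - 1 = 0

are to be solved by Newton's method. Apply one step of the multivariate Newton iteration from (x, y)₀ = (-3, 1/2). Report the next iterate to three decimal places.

(-1.667, 0.500)

At (-3, 1/2): F = (22.000, -8.000).
Jacobian J = [[6·x - y + 2, -x + 1], [-4·x·y, -2·x^2 + 4]].
At the point, J = [[-16.500, 4.000], [6.000, -14.000]] (det J = 207.000).
Solving J·Δ = −F gives Δ = (1.333, 0.000).
Then the next iterate is (x, y)₁ = (-1.667, 0.500).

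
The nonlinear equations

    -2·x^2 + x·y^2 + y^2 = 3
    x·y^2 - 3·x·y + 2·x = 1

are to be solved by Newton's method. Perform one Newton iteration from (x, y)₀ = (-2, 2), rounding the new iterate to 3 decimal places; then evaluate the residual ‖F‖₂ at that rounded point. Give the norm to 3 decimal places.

4.561

At (-2, 2): F = (-15.000, -1.000).
Jacobian J = [[-4·x + y^2, 2·x·y + 2·y], [y^2 - 3·y + 2, 2·x·y - 3·x]].
At the point, J = [[12.000, -4.000], [0.000, -2.000]] (det J = -24.000).
Solving J·Δ = −F gives Δ = (1.083, -0.500).
Then the next iterate is (x, y)₁ = (-0.917, 1.500).
Re-evaluating at (-0.917, 1.500): F = (-4.49503, -0.77075), so ‖F‖₂ = 4.561.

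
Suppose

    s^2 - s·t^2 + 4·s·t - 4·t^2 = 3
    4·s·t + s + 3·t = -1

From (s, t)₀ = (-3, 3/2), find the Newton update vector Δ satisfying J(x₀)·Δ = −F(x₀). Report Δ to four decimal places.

(0.8323, -1.0749)

At (-3, 3/2): F = (-14.2500, -15.5000).
Jacobian J = [[2·s - t^2 + 4·t, -2·s·t + 4·s - 8·t], [4·t + 1, 4·s + 3]].
At the point, J = [[-2.2500, -15.0000], [7.0000, -9.0000]] (det J = 125.2500).
Solving J·Δ = −F gives Δ = (0.8323, -1.0749).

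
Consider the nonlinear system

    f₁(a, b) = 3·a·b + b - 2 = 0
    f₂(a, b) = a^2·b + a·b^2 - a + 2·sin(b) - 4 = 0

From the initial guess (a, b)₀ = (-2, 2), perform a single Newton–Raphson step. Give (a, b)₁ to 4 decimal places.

At (-2, 2): F = (-12.0000, -0.181405).
Jacobian J = [[3·b, 3·a + 1], [2·a·b + b^2 - 1, a^2 + 2·a·b + 2·cos(b)]].
At the point, J = [[6.0000, -5.0000], [-5.0000, -4.832294]] (det J = -53.993762).
Solving J·Δ = −F gives Δ = (1.0572, -1.1314).
Then the next iterate is (a, b)₁ = (-0.9428, 0.8686).

(-0.9428, 0.8686)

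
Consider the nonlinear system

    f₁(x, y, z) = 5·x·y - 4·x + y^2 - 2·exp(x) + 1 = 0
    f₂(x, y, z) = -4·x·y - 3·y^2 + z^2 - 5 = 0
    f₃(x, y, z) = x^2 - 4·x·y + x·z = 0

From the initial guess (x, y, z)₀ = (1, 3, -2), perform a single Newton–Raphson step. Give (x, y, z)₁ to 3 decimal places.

(0.062, 2.059, -4.014)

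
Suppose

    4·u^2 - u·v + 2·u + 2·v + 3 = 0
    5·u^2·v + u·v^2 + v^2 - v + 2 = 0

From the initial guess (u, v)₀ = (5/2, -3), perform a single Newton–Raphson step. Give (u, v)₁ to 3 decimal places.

(1.035, -7.266)

At (5/2, -3): F = (34.500, -57.250).
Jacobian J = [[8·u - v + 2, -u + 2], [10·u·v + v^2, 5·u^2 + 2·u·v + 2·v - 1]].
At the point, J = [[25.000, -0.500], [-66.000, 9.250]] (det J = 198.250).
Solving J·Δ = −F gives Δ = (-1.465, -4.266).
Then the next iterate is (u, v)₁ = (1.035, -7.266).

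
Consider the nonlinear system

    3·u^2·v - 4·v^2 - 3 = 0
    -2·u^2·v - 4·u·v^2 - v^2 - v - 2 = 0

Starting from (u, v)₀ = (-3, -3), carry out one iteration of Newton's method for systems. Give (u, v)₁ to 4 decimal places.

(-0.4444, -3.3529)

At (-3, -3): F = (-120.0000, 154.0000).
Jacobian J = [[6·u·v, 3·u^2 - 8·v], [-4·u·v - 4·v^2, -2·u^2 - 8·u·v - 2·v - 1]].
At the point, J = [[54.0000, 51.0000], [-72.0000, -85.0000]] (det J = -918.0000).
Solving J·Δ = −F gives Δ = (2.5556, -0.3529).
Then the next iterate is (u, v)₁ = (-0.4444, -3.3529).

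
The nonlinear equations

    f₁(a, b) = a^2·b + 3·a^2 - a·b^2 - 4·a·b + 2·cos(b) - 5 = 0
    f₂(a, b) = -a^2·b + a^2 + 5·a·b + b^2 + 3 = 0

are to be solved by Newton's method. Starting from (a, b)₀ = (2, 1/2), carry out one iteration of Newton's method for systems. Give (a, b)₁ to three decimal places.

At (2, 1/2): F = (6.25517, 10.250).
Jacobian J = [[2·a·b + 6·a - b^2 - 4·b, a^2 - 2·a·b - 4·a - 2·sin(b)], [-2·a·b + 2·a + 5·b, -a^2 + 5·a + 2·b]].
At the point, J = [[11.750, -6.95885], [4.500, 7.000]] (det J = 113.56483).
Solving J·Δ = −F gives Δ = (-1.014, -0.813).
Then the next iterate is (a, b)₁ = (0.986, -0.313).

(0.986, -0.313)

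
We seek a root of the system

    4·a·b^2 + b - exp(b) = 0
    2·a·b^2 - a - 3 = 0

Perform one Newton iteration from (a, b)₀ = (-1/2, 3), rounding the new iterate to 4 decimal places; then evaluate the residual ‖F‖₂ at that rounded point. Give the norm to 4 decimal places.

At (-1/2, 3): F = (-35.085537, -11.5000).
Jacobian J = [[4·b^2, 8·a·b - exp(b) + 1], [2·b^2 - 1, 4·a·b]].
At the point, J = [[36.0000, -31.085537], [17.0000, -6.0000]] (det J = 312.454128).
Solving J·Δ = −F gives Δ = (0.4704, -0.5839).
Then the next iterate is (a, b)₁ = (-0.0296, 2.4161).
Re-evaluating at (-0.0296, 2.4161): F = (-9.477151, -3.315982), so ‖F‖₂ = 10.0405.

10.0405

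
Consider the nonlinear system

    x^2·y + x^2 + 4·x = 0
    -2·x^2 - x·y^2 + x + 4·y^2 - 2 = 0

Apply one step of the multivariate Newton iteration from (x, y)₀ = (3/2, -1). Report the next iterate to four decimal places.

(-2.2500, 3.0000)

At (3/2, -1): F = (6.0000, -2.5000).
Jacobian J = [[2·x·y + 2·x + 4, x^2], [-4·x - y^2 + 1, -2·x·y + 8·y]].
At the point, J = [[4.0000, 2.2500], [-6.0000, -5.0000]] (det J = -6.5000).
Solving J·Δ = −F gives Δ = (-3.7500, 4.0000).
Then the next iterate is (x, y)₁ = (-2.2500, 3.0000).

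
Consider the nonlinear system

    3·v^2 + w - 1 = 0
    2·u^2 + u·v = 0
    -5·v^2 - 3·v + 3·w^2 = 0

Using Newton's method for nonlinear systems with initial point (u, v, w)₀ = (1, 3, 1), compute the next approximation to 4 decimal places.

At (1, 3, 1): F = (27.0000, 5.0000, -51.0000).
Jacobian J = [[0, 6·v, 1], [4·u + v, u, 0], [0, -10·v - 3, 6·w]].
At the point, J = [[0.0000, 18.0000, 1.0000], [7.0000, 1.0000, 0.0000], [0.0000, -33.0000, 6.0000]] (det J = -987.0000).
Solving J·Δ = −F gives Δ = (-0.4985, -1.5106, 0.1915).
Then the next iterate is (u, v, w)₁ = (0.5015, 1.4894, 1.1915).

(0.5015, 1.4894, 1.1915)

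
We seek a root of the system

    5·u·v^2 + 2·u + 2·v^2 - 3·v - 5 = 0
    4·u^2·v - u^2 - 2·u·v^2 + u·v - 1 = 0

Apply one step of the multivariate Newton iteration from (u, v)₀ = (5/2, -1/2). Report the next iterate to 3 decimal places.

(1.222, -0.444)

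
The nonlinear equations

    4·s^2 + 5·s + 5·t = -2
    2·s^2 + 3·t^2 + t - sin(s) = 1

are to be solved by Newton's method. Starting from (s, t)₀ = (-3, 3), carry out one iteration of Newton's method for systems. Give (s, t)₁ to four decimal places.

At (-3, 3): F = (38.0000, 47.141120).
Jacobian J = [[8·s + 5, 5], [4·s - cos(s), 6·t + 1]].
At the point, J = [[-19.0000, 5.0000], [-11.010008, 19.0000]] (det J = -305.949962).
Solving J·Δ = −F gives Δ = (1.5895, -1.5601).
Then the next iterate is (s, t)₁ = (-1.4105, 1.4399).

(-1.4105, 1.4399)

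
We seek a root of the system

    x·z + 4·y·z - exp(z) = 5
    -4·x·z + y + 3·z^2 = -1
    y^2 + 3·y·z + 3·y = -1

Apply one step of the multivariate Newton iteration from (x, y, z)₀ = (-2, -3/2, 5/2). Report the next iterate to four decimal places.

(-1.0106, -0.5966, 1.2278)

At (-2, -3/2, 5/2): F = (-37.182494, 38.2500, -12.5000).
Jacobian J = [[z, 4·z, x + 4·y - exp(z)], [-4·z, 1, -4·x + 6·z], [0, 2·y + 3·z + 3, 3·y]].
At the point, J = [[2.5000, 10.0000, -20.182494], [-10.0000, 1.0000, 23.0000], [0.0000, 7.5000, -4.5000]] (det J = 621.187047).
Solving J·Δ = −F gives Δ = (0.9894, 0.9034, -1.2722).
Then the next iterate is (x, y, z)₁ = (-1.0106, -0.5966, 1.2278).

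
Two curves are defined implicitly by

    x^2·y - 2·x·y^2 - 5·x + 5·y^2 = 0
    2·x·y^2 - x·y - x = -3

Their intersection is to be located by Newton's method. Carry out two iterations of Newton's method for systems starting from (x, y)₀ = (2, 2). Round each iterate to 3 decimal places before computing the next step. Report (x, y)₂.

(0.320, 0.715)

At (2, 2): F = (2.000, 13.000).
Jacobian J = [[2·x·y - 2·y^2 - 5, x^2 - 4·x·y + 10·y], [2·y^2 - y - 1, 4·x·y - x]].
At the point, J = [[-5.000, 8.000], [5.000, 14.000]] (det J = -110.000).
Solving J·Δ = −F gives Δ = (-0.691, -0.682).
Then the next iterate is (x, y)₁ = (1.309, 1.318).
Round to (1.309, 1.318) and repeat: F = (-0.14880, 4.51353), J = [[-5.02372, 7.99243], [1.15625, 5.59205]].
Δ = (-0.989, -0.603), so (x, y)₂ = (0.320, 0.715).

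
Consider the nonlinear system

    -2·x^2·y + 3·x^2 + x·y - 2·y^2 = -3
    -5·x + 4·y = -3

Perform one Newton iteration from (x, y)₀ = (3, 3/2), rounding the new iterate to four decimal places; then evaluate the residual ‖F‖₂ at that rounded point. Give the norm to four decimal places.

At (3, 3/2): F = (3.0000, -6.0000).
Jacobian J = [[-4·x·y + 6·x + y, -2·x^2 + x - 4·y], [-5, 4]].
At the point, J = [[1.5000, -21.0000], [-5.0000, 4.0000]] (det J = -99.0000).
Solving J·Δ = −F gives Δ = (-1.1515, 0.0606).
Then the next iterate is (x, y)₁ = (1.8485, 1.5606).
Re-evaluating at (1.8485, 1.5606): F = (0.599690, -0.0001), so ‖F‖₂ = 0.5997.

0.5997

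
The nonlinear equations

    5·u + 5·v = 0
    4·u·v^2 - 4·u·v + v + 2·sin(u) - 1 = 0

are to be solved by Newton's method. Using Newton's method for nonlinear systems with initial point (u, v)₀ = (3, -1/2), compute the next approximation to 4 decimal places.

(0.2822, -0.2822)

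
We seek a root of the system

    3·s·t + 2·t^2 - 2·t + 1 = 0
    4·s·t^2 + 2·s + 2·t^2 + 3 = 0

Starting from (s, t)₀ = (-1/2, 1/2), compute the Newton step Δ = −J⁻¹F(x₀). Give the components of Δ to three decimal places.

(-0.667, -0.833)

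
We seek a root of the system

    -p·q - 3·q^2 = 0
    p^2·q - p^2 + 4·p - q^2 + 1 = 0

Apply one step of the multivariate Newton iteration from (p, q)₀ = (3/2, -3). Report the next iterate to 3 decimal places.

(1.526, -1.641)

At (3/2, -3): F = (-22.500, -11.000).
Jacobian J = [[-q, -p - 6·q], [2·p·q - 2·p + 4, p^2 - 2·q]].
At the point, J = [[3.000, 16.500], [-8.000, 8.250]] (det J = 156.750).
Solving J·Δ = −F gives Δ = (0.026, 1.359).
Then the next iterate is (p, q)₁ = (1.526, -1.641).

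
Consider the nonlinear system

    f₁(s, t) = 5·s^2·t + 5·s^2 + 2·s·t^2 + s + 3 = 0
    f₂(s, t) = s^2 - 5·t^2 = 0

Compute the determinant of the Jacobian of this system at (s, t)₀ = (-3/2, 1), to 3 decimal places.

285.750

J = [[10·s·t + 10·s + 2·t^2 + 1, 5·s^2 + 4·s·t], [2·s, -10·t]].
At the point, J = [[-27.000, 5.250], [-3.000, -10.000]].
det J = 285.750.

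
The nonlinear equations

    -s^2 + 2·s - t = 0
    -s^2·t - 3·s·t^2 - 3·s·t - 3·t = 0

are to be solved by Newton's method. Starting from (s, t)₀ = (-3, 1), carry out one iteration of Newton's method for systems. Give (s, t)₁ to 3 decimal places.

At (-3, 1): F = (-16.000, 6.000).
Jacobian J = [[-2·s + 2, -1], [-2·s·t - 3·t^2 - 3·t, -s^2 - 6·s·t - 3·s - 3]].
At the point, J = [[8.000, -1.000], [0.000, 15.000]] (det J = 120.000).
Solving J·Δ = −F gives Δ = (1.950, -0.400).
Then the next iterate is (s, t)₁ = (-1.050, 0.600).

(-1.050, 0.600)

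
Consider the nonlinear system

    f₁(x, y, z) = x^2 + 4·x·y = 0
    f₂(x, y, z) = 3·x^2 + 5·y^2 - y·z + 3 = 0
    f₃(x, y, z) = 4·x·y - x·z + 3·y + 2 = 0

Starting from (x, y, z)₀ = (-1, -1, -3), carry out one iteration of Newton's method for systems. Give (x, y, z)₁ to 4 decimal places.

At (-1, -1, -3): F = (5.0000, 8.0000, 0.0000).
Jacobian J = [[2·x + 4·y, 4·x, 0], [6·x, 10·y - z, -y], [4·y - z, 4·x + 3, -x]].
At the point, J = [[-6.0000, -4.0000, 0.0000], [-6.0000, -7.0000, 1.0000], [-1.0000, -1.0000, 1.0000]] (det J = 16.0000).
Solving J·Δ = −F gives Δ = (-0.1250, 1.4375, 1.3125).
Then the next iterate is (x, y, z)₁ = (-1.1250, 0.4375, -1.6875).

(-1.1250, 0.4375, -1.6875)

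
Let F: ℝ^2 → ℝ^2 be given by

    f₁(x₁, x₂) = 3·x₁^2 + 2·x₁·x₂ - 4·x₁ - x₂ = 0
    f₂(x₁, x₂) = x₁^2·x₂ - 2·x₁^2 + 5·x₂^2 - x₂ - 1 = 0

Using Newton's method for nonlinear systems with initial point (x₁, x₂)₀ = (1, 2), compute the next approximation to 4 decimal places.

(0.9750, 1.1500)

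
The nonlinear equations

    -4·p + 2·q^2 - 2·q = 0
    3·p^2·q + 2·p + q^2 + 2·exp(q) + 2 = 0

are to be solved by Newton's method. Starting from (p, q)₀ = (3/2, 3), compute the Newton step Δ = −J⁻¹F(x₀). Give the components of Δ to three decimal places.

(-0.851, -0.940)

At (3/2, 3): F = (6.000, 74.42107).
Jacobian J = [[-4, 4·q - 2], [6·p·q + 2, 3·p^2 + 2·q + 2·exp(q)]].
At the point, J = [[-4.000, 10.000], [29.000, 52.92107]] (det J = -501.68430).
Solving J·Δ = −F gives Δ = (-0.851, -0.940).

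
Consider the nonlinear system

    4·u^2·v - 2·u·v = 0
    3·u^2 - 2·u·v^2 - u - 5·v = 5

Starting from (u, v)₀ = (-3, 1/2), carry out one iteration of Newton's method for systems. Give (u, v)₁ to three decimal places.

(-1.775, 0.379)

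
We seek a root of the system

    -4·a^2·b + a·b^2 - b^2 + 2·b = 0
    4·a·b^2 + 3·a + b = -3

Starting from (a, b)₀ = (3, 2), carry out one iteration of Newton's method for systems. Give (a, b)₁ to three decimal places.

(2.201, 1.045)

At (3, 2): F = (-60.000, 62.000).
Jacobian J = [[-8·a·b + b^2, -4·a^2 + 2·a·b - 2·b + 2], [4·b^2 + 3, 8·a·b + 1]].
At the point, J = [[-44.000, -26.000], [19.000, 49.000]] (det J = -1662.000).
Solving J·Δ = −F gives Δ = (-0.799, -0.955).
Then the next iterate is (a, b)₁ = (2.201, 1.045).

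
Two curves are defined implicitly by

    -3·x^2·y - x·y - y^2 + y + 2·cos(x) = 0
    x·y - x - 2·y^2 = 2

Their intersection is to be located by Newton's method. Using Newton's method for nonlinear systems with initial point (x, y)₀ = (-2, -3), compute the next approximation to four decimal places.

At (-2, -3): F = (17.167706, -12.0000).
Jacobian J = [[-6·x·y - y - 2·sin(x), -3·x^2 - x - 2·y + 1], [y - 1, x - 4·y]].
At the point, J = [[-31.181405, -3.0000], [-4.0000, 10.0000]] (det J = -323.814051).
Solving J·Δ = −F gives Δ = (0.4190, 1.3676).
Then the next iterate is (x, y)₁ = (-1.5810, -1.6324).

(-1.5810, -1.6324)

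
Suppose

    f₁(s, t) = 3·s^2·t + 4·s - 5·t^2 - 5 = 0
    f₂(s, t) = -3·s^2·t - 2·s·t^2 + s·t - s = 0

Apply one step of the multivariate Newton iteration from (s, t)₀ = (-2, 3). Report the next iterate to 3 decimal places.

(5.300, -11.200)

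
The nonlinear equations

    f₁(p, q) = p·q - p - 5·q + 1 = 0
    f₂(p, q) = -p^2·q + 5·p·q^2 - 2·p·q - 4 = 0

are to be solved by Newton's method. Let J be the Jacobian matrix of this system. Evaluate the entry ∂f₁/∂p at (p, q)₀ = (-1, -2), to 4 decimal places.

∂f₁/∂p = q - 1.
At (-1, -2) this is -3.0000.

-3.0000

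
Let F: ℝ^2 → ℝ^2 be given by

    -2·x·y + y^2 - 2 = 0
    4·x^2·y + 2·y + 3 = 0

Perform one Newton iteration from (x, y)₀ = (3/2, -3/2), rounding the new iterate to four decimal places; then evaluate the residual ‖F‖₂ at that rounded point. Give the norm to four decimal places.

3.3900

At (3/2, -3/2): F = (4.7500, -13.5000).
Jacobian J = [[-2·y, -2·x + 2·y], [8·x·y, 4·x^2 + 2]].
At the point, J = [[3.0000, -6.0000], [-18.0000, 11.0000]] (det J = -75.0000).
Solving J·Δ = −F gives Δ = (-0.3833, 0.6000).
Then the next iterate is (x, y)₁ = (1.1167, -0.9000).
Re-evaluating at (1.1167, -0.9000): F = (0.820060, -3.289268), so ‖F‖₂ = 3.3900.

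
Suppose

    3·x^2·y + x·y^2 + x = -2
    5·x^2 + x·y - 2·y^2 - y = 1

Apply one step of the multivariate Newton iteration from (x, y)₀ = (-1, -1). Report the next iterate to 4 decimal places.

At (-1, -1): F = (-3.0000, 4.0000).
Jacobian J = [[6·x·y + y^2 + 1, 3·x^2 + 2·x·y], [10·x + y, x - 4·y - 1]].
At the point, J = [[8.0000, 5.0000], [-11.0000, 2.0000]] (det J = 71.0000).
Solving J·Δ = −F gives Δ = (0.3662, 0.0141).
Then the next iterate is (x, y)₁ = (-0.6338, -0.9859).

(-0.6338, -0.9859)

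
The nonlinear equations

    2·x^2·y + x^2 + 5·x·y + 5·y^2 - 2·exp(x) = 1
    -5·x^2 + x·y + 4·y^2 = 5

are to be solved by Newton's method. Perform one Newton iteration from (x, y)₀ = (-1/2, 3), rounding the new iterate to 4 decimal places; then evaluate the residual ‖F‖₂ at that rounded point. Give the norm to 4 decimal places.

11.4365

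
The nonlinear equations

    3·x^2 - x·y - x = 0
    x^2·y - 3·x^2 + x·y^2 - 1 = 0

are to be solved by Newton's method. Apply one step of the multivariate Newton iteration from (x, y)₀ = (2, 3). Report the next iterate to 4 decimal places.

(1.3288, 2.3151)

At (2, 3): F = (4.0000, 17.0000).
Jacobian J = [[6·x - y - 1, -x], [2·x·y - 6·x + y^2, x^2 + 2·x·y]].
At the point, J = [[8.0000, -2.0000], [9.0000, 16.0000]] (det J = 146.0000).
Solving J·Δ = −F gives Δ = (-0.6712, -0.6849).
Then the next iterate is (x, y)₁ = (1.3288, 2.3151).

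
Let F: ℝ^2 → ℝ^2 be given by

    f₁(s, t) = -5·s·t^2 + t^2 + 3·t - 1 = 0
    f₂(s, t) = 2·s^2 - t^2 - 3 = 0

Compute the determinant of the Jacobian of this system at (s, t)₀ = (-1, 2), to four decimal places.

188.0000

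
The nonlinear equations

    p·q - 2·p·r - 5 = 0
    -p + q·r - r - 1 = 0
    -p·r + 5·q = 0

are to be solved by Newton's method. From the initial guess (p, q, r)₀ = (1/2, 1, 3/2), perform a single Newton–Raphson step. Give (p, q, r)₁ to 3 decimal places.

(-4.000, -1.000, 3.500)

At (1/2, 1, 3/2): F = (-6.000, -1.500, 4.250).
Jacobian J = [[q - 2·r, p, -2·p], [-1, r, q - 1], [-r, 5, -p]].
At the point, J = [[-2.000, 0.500, -1.000], [-1.000, 1.500, 0.000], [-1.500, 5.000, -0.500]] (det J = 4.000).
Solving J·Δ = −F gives Δ = (-4.500, -2.000, 2.000).
Then the next iterate is (p, q, r)₁ = (-4.000, -1.000, 3.500).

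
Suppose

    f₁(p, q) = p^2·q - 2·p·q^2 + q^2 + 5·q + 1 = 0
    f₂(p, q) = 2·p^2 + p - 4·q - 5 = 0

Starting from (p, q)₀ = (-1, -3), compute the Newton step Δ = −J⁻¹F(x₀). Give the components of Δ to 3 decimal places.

(-4.667, 5.500)

At (-1, -3): F = (10.000, 8.000).
Jacobian J = [[2·p·q - 2·q^2, p^2 - 4·p·q + 2·q + 5], [4·p + 1, -4]].
At the point, J = [[-12.000, -12.000], [-3.000, -4.000]] (det J = 12.000).
Solving J·Δ = −F gives Δ = (-4.667, 5.500).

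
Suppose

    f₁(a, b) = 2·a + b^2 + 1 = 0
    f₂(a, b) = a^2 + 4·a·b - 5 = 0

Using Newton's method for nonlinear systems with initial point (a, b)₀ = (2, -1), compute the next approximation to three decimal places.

(0.125, 0.125)

At (2, -1): F = (6.000, -9.000).
Jacobian J = [[2, 2·b], [2·a + 4·b, 4·a]].
At the point, J = [[2.000, -2.000], [0.000, 8.000]] (det J = 16.000).
Solving J·Δ = −F gives Δ = (-1.875, 1.125).
Then the next iterate is (a, b)₁ = (0.125, 0.125).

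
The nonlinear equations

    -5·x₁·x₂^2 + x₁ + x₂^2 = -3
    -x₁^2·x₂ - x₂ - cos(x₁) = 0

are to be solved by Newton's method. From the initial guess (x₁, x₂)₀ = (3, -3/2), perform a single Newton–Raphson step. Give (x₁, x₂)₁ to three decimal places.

At (3, -3/2): F = (-25.500, 15.98999).
Jacobian J = [[-5·x₂^2 + 1, -10·x₁·x₂ + 2·x₂], [-2·x₁·x₂ + sin(x₁), -x₁^2 - 1]].
At the point, J = [[-10.250, 42.000], [9.14112, -10.000]] (det J = -281.42704).
Solving J·Δ = −F gives Δ = (-1.480, 0.246).
Then the next iterate is (x₁, x₂)₁ = (1.520, -1.254).

(1.520, -1.254)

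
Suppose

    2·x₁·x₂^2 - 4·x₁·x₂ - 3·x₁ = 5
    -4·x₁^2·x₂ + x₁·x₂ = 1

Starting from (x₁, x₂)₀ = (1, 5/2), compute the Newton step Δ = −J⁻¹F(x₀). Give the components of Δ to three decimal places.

(-0.634, 0.864)

At (1, 5/2): F = (-5.500, -8.500).
Jacobian J = [[2·x₂^2 - 4·x₂ - 3, 4·x₁·x₂ - 4·x₁], [-8·x₁·x₂ + x₂, -4·x₁^2 + x₁]].
At the point, J = [[-0.500, 6.000], [-17.500, -3.000]] (det J = 106.500).
Solving J·Δ = −F gives Δ = (-0.634, 0.864).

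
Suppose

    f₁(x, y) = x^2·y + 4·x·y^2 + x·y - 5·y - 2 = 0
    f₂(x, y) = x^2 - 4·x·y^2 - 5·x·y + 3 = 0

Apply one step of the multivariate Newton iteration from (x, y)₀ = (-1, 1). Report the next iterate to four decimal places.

At (-1, 1): F = (-11.0000, 13.0000).
Jacobian J = [[2·x·y + 4·y^2 + y, x^2 + 8·x·y + x - 5], [2·x - 4·y^2 - 5·y, -8·x·y - 5·x]].
At the point, J = [[3.0000, -13.0000], [-11.0000, 13.0000]] (det J = -104.0000).
Solving J·Δ = −F gives Δ = (0.2500, -0.7885).
Then the next iterate is (x, y)₁ = (-0.7500, 0.2115).

(-0.7500, 0.2115)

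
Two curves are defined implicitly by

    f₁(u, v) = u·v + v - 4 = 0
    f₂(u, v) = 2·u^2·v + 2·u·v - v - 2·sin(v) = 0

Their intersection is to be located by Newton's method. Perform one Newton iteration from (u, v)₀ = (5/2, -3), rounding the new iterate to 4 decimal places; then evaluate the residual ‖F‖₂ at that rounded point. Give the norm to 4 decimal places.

82.8715

At (5/2, -3): F = (-14.5000, -49.217760).
Jacobian J = [[v, u + 1], [4·u·v + 2·v, 2·u^2 + 2·u - 2·cos(v) - 1]].
At the point, J = [[-3.0000, 3.5000], [-36.0000, 18.479985]] (det J = 70.560045).
Solving J·Δ = −F gives Δ = (1.3563, 5.3054).
Then the next iterate is (u, v)₁ = (3.8563, 2.3054).
Re-evaluating at (3.8563, 2.3054): F = (7.195714, 82.558471), so ‖F‖₂ = 82.8715.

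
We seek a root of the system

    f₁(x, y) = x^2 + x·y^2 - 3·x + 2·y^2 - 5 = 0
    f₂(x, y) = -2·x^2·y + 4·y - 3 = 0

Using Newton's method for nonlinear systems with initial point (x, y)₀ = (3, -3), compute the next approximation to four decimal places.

At (3, -3): F = (40.0000, 39.0000).
Jacobian J = [[2·x + y^2 - 3, 2·x·y + 4·y], [-4·x·y, -2·x^2 + 4]].
At the point, J = [[12.0000, -30.0000], [36.0000, -14.0000]] (det J = 912.0000).
Solving J·Δ = −F gives Δ = (-0.6689, 1.0658).
Then the next iterate is (x, y)₁ = (2.3311, -1.9342).

(2.3311, -1.9342)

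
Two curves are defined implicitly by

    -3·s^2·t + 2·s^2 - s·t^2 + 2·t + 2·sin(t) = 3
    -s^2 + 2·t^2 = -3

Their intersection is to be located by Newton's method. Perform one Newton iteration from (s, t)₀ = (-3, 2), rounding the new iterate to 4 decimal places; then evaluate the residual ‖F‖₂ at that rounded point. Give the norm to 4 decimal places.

At (-3, 2): F = (-21.181405, 2.0000).
Jacobian J = [[-6·s·t + 4·s - t^2, -3·s^2 - 2·s·t + 2·cos(t) + 2], [-2·s, 4·t]].
At the point, J = [[20.0000, -13.832294], [6.0000, 8.0000]] (det J = 242.993762).
Solving J·Δ = −F gives Δ = (0.5835, -0.6876).
Then the next iterate is (s, t)₁ = (-2.4165, 1.3124).
Re-evaluating at (-2.4165, 1.3124): F = (-5.591659, 0.605315), so ‖F‖₂ = 5.6243.

5.6243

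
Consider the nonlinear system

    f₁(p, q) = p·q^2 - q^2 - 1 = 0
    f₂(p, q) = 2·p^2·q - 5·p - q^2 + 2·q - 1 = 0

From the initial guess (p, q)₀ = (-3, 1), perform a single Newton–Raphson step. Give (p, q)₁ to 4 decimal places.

At (-3, 1): F = (-5.0000, 33.0000).
Jacobian J = [[q^2, 2·p·q - 2·q], [4·p·q - 5, 2·p^2 - 2·q + 2]].
At the point, J = [[1.0000, -8.0000], [-17.0000, 18.0000]] (det J = -118.0000).
Solving J·Δ = −F gives Δ = (1.4746, -0.4407).
Then the next iterate is (p, q)₁ = (-1.5254, 0.5593).

(-1.5254, 0.5593)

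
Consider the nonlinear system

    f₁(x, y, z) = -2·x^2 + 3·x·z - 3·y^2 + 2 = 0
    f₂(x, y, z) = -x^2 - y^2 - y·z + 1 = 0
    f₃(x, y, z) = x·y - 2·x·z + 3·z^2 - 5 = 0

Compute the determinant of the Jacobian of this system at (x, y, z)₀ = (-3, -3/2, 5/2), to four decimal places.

-796.5000

J = [[-4·x + 3·z, -6·y, 3·x], [-2·x, -2·y - z, -y], [y - 2·z, x, -2·x + 6·z]].
At the point, J = [[19.5000, 9.0000, -9.0000], [6.0000, 0.5000, 1.5000], [-6.5000, -3.0000, 21.0000]].
det J = -796.5000.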